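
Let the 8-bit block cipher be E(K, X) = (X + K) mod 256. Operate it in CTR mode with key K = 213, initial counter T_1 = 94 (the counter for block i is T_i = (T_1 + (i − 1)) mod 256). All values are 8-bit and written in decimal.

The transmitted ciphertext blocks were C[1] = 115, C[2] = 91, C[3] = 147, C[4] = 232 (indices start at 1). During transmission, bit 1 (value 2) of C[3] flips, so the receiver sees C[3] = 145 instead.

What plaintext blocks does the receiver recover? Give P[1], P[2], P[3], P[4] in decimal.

CTR decryption: S_i = E(K, T_i) where T_i is the counter for block i; P_i = C_i ⊕ S_i.
Only C[3] changed, to 145. In CTR, a change in C_i flips the same bit in P_i only; the keystream is unaffected. Decrypting the received ciphertext:
P[1]: T = 94, S = E(K, T) = 51; 115 ⊕ 51 = 64.
P[2]: T = 95, S = E(K, T) = 52; 91 ⊕ 52 = 111.
P[3]: T = 96, S = E(K, T) = 53; 145 ⊕ 53 = 164.
P[4]: T = 97, S = E(K, T) = 54; 232 ⊕ 54 = 222.
Blocks that differ from the original plaintext: P[3].

P[1] = 64, P[2] = 111, P[3] = 164, P[4] = 222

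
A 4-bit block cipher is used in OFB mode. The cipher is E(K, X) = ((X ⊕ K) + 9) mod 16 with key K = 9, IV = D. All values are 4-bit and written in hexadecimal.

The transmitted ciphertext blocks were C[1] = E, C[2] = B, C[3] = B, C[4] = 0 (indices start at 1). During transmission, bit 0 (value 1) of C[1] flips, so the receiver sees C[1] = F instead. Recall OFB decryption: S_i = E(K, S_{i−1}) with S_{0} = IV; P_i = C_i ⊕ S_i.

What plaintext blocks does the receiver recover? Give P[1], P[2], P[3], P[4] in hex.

Only C[1] changed, to F. In OFB, a change in C_i flips the same bit in P_i only; the keystream is unaffected. Decrypting the received ciphertext:
P[1]: S = E(K, D) = D; F ⊕ D = 2.
P[2]: S = E(K, D) = D; B ⊕ D = 6.
P[3]: S = E(K, D) = D; B ⊕ D = 6.
P[4]: S = E(K, D) = D; 0 ⊕ D = D.
Blocks that differ from the original plaintext: P[1].

P[1] = 2, P[2] = 6, P[3] = 6, P[4] = D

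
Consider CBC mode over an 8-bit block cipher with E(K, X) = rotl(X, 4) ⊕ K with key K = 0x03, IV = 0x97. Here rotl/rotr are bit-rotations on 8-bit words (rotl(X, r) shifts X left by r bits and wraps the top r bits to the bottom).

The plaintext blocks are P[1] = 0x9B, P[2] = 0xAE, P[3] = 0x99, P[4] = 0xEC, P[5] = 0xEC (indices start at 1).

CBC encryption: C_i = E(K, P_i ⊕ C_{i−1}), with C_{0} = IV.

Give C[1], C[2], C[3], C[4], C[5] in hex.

C[1] = 0xC3, C[2] = 0xD5, C[3] = 0xC7, C[4] = 0xB1, C[5] = 0xD6

C[1]: P[1] ⊕ 0x97 = 0x0C; E(K, 0x0C) = 0xC3.
C[2]: P[2] ⊕ 0xC3 = 0x6D; E(K, 0x6D) = 0xD5.
C[3]: P[3] ⊕ 0xD5 = 0x4C; E(K, 0x4C) = 0xC7.
C[4]: P[4] ⊕ 0xC7 = 0x2B; E(K, 0x2B) = 0xB1.
C[5]: P[5] ⊕ 0xB1 = 0x5D; E(K, 0x5D) = 0xD6.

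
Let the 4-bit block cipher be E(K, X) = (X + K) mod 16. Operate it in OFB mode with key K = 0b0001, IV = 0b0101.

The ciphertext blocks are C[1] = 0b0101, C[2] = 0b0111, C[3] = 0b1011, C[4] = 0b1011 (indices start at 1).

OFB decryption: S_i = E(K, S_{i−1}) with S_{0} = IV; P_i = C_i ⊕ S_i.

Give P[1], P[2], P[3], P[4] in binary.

P[1]: S = E(K, 0b0101) = 0b0110; 0b0101 ⊕ 0b0110 = 0b0011.
P[2]: S = E(K, 0b0110) = 0b0111; 0b0111 ⊕ 0b0111 = 0b0000.
P[3]: S = E(K, 0b0111) = 0b1000; 0b1011 ⊕ 0b1000 = 0b0011.
P[4]: S = E(K, 0b1000) = 0b1001; 0b1011 ⊕ 0b1001 = 0b0010.

P[1] = 0b0011, P[2] = 0b0000, P[3] = 0b0011, P[4] = 0b0010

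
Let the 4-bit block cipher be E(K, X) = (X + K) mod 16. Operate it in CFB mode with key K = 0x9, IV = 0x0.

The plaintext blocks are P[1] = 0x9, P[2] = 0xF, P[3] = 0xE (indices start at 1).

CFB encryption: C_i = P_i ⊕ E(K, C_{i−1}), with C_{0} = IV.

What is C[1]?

C[1]: E(K, 0x0) = 0x9; 0x9 ⊕ 0x9 = 0x0.

C[1] = 0x0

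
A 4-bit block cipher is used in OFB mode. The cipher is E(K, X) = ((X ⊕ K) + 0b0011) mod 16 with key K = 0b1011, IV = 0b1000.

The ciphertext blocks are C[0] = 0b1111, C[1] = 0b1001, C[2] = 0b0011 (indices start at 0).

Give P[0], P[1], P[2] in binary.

OFB decryption: S_i = E(K, S_{i−1}) with S_{−1} = IV; P_i = C_i ⊕ S_i.
P[0]: S = E(K, 0b1000) = 0b0110; 0b1111 ⊕ 0b0110 = 0b1001.
P[1]: S = E(K, 0b0110) = 0b0000; 0b1001 ⊕ 0b0000 = 0b1001.
P[2]: S = E(K, 0b0000) = 0b1110; 0b0011 ⊕ 0b1110 = 0b1101.

P[0] = 0b1001, P[1] = 0b1001, P[2] = 0b1101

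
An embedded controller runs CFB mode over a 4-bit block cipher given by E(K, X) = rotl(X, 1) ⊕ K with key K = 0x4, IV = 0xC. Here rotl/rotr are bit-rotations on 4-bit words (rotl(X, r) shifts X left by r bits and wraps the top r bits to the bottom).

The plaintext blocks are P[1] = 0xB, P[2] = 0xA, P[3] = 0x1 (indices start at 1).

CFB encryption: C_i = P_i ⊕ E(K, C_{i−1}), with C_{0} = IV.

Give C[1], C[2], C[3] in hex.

C[1]: E(K, 0xC) = 0xD; 0xB ⊕ 0xD = 0x6.
C[2]: E(K, 0x6) = 0x8; 0xA ⊕ 0x8 = 0x2.
C[3]: E(K, 0x2) = 0x0; 0x1 ⊕ 0x0 = 0x1.

C[1] = 0x6, C[2] = 0x2, C[3] = 0x1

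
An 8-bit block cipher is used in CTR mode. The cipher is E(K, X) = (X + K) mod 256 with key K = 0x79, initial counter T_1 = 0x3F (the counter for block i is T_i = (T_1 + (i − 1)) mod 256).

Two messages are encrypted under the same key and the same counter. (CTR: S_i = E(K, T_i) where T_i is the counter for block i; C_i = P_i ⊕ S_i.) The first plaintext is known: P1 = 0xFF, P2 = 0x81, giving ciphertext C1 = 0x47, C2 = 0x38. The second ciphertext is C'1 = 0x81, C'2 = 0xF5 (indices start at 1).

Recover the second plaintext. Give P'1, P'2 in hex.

In CTR with a reused counter, both messages share the same keystream S_i, so C_i ⊕ C'_i = P_i ⊕ P'_i and thus P'_i = P_i ⊕ C_i ⊕ C'_i.
P'1: 0xFF ⊕ 0x47 ⊕ 0x81 = 0x39.
P'2: 0x81 ⊕ 0x38 ⊕ 0xF5 = 0x4C.

P'1 = 0x39, P'2 = 0x4C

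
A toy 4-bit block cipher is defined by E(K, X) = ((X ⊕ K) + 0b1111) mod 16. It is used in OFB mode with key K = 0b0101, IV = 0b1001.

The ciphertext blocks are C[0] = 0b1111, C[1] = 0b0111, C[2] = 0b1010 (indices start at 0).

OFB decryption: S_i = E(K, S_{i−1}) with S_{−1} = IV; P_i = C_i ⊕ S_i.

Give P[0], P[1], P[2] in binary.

P[0] = 0b0100, P[1] = 0b1010, P[2] = 0b1101

P[0]: S = E(K, 0b1001) = 0b1011; 0b1111 ⊕ 0b1011 = 0b0100.
P[1]: S = E(K, 0b1011) = 0b1101; 0b0111 ⊕ 0b1101 = 0b1010.
P[2]: S = E(K, 0b1101) = 0b0111; 0b1010 ⊕ 0b0111 = 0b1101.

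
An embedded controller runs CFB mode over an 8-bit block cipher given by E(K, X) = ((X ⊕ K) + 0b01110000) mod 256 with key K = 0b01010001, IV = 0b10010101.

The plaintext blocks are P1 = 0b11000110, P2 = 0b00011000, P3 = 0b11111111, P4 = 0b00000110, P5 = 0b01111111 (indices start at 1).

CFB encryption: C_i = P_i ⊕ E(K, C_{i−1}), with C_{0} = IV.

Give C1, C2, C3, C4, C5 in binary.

C1: E(K, 0b10010101) = 0b00110100; 0b11000110 ⊕ 0b00110100 = 0b11110010.
C2: E(K, 0b11110010) = 0b00010011; 0b00011000 ⊕ 0b00010011 = 0b00001011.
C3: E(K, 0b00001011) = 0b11001010; 0b11111111 ⊕ 0b11001010 = 0b00110101.
C4: E(K, 0b00110101) = 0b11010100; 0b00000110 ⊕ 0b11010100 = 0b11010010.
C5: E(K, 0b11010010) = 0b11110011; 0b01111111 ⊕ 0b11110011 = 0b10001100.

C1 = 0b11110010, C2 = 0b00001011, C3 = 0b00110101, C4 = 0b11010010, C5 = 0b10001100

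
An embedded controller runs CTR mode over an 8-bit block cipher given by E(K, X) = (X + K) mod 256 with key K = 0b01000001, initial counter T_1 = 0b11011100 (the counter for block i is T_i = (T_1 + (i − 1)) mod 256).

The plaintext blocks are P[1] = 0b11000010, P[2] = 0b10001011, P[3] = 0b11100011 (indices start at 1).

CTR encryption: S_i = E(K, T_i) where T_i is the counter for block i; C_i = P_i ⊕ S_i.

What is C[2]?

C[1]: T = 0b11011100, S = E(K, T) = 0b00011101; 0b11000010 ⊕ 0b00011101 = 0b11011111.
C[2]: T = 0b11011101, S = E(K, T) = 0b00011110; 0b10001011 ⊕ 0b00011110 = 0b10010101.

C[2] = 0b10010101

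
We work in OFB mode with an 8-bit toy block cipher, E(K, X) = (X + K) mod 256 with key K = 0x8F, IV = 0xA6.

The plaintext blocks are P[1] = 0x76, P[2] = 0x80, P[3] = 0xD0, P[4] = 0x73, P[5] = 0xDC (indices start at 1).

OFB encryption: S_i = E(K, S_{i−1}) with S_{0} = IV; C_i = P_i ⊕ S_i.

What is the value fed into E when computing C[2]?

C[1]: S = E(K, 0xA6) = 0x35; 0x76 ⊕ 0x35 = 0x43.
C[2]: S = E(K, 0x35) = 0xC4; 0x80 ⊕ 0xC4 = 0x44.
So the input to E for block [2] is 0x35.

0x35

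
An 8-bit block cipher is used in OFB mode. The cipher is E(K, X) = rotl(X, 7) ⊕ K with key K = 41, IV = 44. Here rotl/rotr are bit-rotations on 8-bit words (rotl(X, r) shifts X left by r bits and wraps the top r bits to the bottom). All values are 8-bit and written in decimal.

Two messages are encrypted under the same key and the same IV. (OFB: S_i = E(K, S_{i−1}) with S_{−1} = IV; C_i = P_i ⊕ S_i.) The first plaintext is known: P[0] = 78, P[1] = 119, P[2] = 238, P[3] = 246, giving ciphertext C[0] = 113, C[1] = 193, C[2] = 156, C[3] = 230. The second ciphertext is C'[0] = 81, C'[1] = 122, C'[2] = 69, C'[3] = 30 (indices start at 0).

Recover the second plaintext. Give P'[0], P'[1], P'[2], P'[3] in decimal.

In OFB with a reused IV, both messages share the same keystream S_i, so C_i ⊕ C'_i = P_i ⊕ P'_i and thus P'_i = P_i ⊕ C_i ⊕ C'_i.
P'[0]: 78 ⊕ 113 ⊕ 81 = 110.
P'[1]: 119 ⊕ 193 ⊕ 122 = 204.
P'[2]: 238 ⊕ 156 ⊕ 69 = 55.
P'[3]: 246 ⊕ 230 ⊕ 30 = 14.

P'[0] = 110, P'[1] = 204, P'[2] = 55, P'[3] = 14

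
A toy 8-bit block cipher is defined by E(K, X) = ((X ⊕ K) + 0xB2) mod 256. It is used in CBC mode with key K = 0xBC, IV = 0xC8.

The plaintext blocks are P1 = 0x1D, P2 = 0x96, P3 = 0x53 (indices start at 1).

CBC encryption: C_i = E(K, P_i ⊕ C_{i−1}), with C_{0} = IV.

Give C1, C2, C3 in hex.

C1: P1 ⊕ 0xC8 = 0xD5; E(K, 0xD5) = 0x1B.
C2: P2 ⊕ 0x1B = 0x8D; E(K, 0x8D) = 0xE3.
C3: P3 ⊕ 0xE3 = 0xB0; E(K, 0xB0) = 0xBE.

C1 = 0x1B, C2 = 0xE3, C3 = 0xBE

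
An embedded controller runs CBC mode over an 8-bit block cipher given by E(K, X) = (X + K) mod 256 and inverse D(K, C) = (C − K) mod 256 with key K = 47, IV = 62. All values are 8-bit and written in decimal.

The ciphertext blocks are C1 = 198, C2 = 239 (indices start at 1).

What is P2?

P2 = 6

CBC decryption: P_i = D(K, C_i) ⊕ C_{i−1}, with C_{0} = IV.
P2: D(K, 239) = 192; 192 ⊕ 198 = 6.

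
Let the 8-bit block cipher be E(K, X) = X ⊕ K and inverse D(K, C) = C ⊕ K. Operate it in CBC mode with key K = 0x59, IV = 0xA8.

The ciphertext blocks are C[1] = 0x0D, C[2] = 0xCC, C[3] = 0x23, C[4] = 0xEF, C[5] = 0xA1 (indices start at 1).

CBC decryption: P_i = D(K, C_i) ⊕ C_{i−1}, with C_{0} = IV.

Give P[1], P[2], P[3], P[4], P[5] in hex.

P[1] = 0xFC, P[2] = 0x98, P[3] = 0xB6, P[4] = 0x95, P[5] = 0x17

P[1]: D(K, 0x0D) = 0x54; 0x54 ⊕ 0xA8 = 0xFC.
P[2]: D(K, 0xCC) = 0x95; 0x95 ⊕ 0x0D = 0x98.
P[3]: D(K, 0x23) = 0x7A; 0x7A ⊕ 0xCC = 0xB6.
P[4]: D(K, 0xEF) = 0xB6; 0xB6 ⊕ 0x23 = 0x95.
P[5]: D(K, 0xA1) = 0xF8; 0xF8 ⊕ 0xEF = 0x17.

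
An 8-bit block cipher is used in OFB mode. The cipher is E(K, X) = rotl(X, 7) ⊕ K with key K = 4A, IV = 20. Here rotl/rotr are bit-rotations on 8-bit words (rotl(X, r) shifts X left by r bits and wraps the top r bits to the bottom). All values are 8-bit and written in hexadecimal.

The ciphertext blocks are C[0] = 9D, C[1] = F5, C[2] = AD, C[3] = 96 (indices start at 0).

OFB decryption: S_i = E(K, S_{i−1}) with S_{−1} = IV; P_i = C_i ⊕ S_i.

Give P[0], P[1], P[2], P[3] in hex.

P[0] = C7, P[1] = 92, P[2] = 54, P[3] = 20

P[0]: S = E(K, 20) = 5A; 9D ⊕ 5A = C7.
P[1]: S = E(K, 5A) = 67; F5 ⊕ 67 = 92.
P[2]: S = E(K, 67) = F9; AD ⊕ F9 = 54.
P[3]: S = E(K, F9) = B6; 96 ⊕ B6 = 20.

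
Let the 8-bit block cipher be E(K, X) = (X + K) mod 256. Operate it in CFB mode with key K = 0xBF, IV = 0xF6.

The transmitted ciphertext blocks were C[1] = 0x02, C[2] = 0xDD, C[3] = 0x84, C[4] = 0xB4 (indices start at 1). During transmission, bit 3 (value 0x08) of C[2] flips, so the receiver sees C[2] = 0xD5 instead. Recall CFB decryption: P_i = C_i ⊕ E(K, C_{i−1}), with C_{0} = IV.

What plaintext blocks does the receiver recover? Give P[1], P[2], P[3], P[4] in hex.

P[1] = 0xB7, P[2] = 0x14, P[3] = 0x10, P[4] = 0xF7

Only C[2] changed, to 0xD5. In CFB, a change in C_i flips the same bit in P_i and garbles P_{i+1}. Decrypting the received ciphertext:
P[1]: E(K, 0xF6) = 0xB5; 0x02 ⊕ 0xB5 = 0xB7.
P[2]: E(K, 0x02) = 0xC1; 0xD5 ⊕ 0xC1 = 0x14.
P[3]: E(K, 0xD5) = 0x94; 0x84 ⊕ 0x94 = 0x10.
P[4]: E(K, 0x84) = 0x43; 0xB4 ⊕ 0x43 = 0xF7.
Blocks that differ from the original plaintext: P[2], P[3].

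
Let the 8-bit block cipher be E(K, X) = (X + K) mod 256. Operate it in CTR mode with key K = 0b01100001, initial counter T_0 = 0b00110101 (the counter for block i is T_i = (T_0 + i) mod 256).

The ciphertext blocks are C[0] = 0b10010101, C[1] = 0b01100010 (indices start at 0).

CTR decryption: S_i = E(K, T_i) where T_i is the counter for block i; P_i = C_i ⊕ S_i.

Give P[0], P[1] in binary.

P[0] = 0b00000011, P[1] = 0b11110101

P[0]: T = 0b00110101, S = E(K, T) = 0b10010110; 0b10010101 ⊕ 0b10010110 = 0b00000011.
P[1]: T = 0b00110110, S = E(K, T) = 0b10010111; 0b01100010 ⊕ 0b10010111 = 0b11110101.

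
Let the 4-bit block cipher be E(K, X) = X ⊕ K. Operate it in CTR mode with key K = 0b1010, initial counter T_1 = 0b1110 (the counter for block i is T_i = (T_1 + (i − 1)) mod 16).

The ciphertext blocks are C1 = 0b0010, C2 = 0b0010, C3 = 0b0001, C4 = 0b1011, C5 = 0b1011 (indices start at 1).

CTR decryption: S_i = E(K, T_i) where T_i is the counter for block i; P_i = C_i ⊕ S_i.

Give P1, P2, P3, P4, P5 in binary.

P1: T = 0b1110, S = E(K, T) = 0b0100; 0b0010 ⊕ 0b0100 = 0b0110.
P2: T = 0b1111, S = E(K, T) = 0b0101; 0b0010 ⊕ 0b0101 = 0b0111.
P3: T = 0b0000, S = E(K, T) = 0b1010; 0b0001 ⊕ 0b1010 = 0b1011.
P4: T = 0b0001, S = E(K, T) = 0b1011; 0b1011 ⊕ 0b1011 = 0b0000.
P5: T = 0b0010, S = E(K, T) = 0b1000; 0b1011 ⊕ 0b1000 = 0b0011.

P1 = 0b0110, P2 = 0b0111, P3 = 0b1011, P4 = 0b0000, P5 = 0b0011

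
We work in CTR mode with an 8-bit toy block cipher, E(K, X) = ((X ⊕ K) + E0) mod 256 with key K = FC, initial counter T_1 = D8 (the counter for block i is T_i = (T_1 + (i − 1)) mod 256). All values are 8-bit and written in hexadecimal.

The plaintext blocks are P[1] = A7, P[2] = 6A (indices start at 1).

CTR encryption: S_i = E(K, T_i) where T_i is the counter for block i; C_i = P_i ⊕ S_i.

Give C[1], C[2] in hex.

C[1] = A3, C[2] = 6F

C[1]: T = D8, S = E(K, T) = 04; A7 ⊕ 04 = A3.
C[2]: T = D9, S = E(K, T) = 05; 6A ⊕ 05 = 6F.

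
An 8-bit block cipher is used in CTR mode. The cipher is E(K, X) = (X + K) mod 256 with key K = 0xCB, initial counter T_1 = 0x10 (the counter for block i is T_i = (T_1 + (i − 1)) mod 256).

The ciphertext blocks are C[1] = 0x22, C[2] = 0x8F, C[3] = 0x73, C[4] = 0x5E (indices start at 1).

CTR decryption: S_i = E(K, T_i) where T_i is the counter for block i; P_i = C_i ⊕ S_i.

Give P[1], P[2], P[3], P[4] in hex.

P[1] = 0xF9, P[2] = 0x53, P[3] = 0xAE, P[4] = 0x80

P[1]: T = 0x10, S = E(K, T) = 0xDB; 0x22 ⊕ 0xDB = 0xF9.
P[2]: T = 0x11, S = E(K, T) = 0xDC; 0x8F ⊕ 0xDC = 0x53.
P[3]: T = 0x12, S = E(K, T) = 0xDD; 0x73 ⊕ 0xDD = 0xAE.
P[4]: T = 0x13, S = E(K, T) = 0xDE; 0x5E ⊕ 0xDE = 0x80.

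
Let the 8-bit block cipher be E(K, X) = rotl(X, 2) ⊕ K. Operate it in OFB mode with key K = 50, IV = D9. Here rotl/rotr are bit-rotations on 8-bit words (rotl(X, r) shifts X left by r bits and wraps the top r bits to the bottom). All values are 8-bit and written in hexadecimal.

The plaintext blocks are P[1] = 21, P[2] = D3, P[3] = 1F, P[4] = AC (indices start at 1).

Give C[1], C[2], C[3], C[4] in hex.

C[1] = 16, C[2] = 5F, C[3] = 7D, C[4] = 75

OFB encryption: S_i = E(K, S_{i−1}) with S_{0} = IV; C_i = P_i ⊕ S_i.
C[1]: S = E(K, D9) = 37; 21 ⊕ 37 = 16.
C[2]: S = E(K, 37) = 8C; D3 ⊕ 8C = 5F.
C[3]: S = E(K, 8C) = 62; 1F ⊕ 62 = 7D.
C[4]: S = E(K, 62) = D9; AC ⊕ D9 = 75.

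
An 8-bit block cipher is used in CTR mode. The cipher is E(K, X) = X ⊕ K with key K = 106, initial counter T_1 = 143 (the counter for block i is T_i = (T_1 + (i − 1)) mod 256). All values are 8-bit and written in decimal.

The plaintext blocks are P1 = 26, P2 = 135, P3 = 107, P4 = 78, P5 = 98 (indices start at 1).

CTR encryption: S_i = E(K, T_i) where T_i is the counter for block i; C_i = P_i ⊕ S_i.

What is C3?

C1: T = 143, S = E(K, T) = 229; 26 ⊕ 229 = 255.
C2: T = 144, S = E(K, T) = 250; 135 ⊕ 250 = 125.
C3: T = 145, S = E(K, T) = 251; 107 ⊕ 251 = 144.

C3 = 144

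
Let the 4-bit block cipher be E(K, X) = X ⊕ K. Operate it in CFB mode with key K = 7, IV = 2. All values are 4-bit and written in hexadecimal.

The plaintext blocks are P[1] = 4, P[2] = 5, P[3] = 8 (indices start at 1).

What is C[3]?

CFB encryption: C_i = P_i ⊕ E(K, C_{i−1}), with C_{0} = IV.
C[1]: E(K, 2) = 5; 4 ⊕ 5 = 1.
C[2]: E(K, 1) = 6; 5 ⊕ 6 = 3.
C[3]: E(K, 3) = 4; 8 ⊕ 4 = C.

C[3] = C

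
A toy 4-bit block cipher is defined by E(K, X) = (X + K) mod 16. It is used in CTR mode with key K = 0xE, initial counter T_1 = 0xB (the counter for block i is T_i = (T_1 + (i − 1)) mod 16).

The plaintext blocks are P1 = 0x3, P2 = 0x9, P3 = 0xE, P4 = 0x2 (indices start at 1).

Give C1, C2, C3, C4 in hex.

C1 = 0xA, C2 = 0x3, C3 = 0x5, C4 = 0xE

CTR encryption: S_i = E(K, T_i) where T_i is the counter for block i; C_i = P_i ⊕ S_i.
C1: T = 0xB, S = E(K, T) = 0x9; 0x3 ⊕ 0x9 = 0xA.
C2: T = 0xC, S = E(K, T) = 0xA; 0x9 ⊕ 0xA = 0x3.
C3: T = 0xD, S = E(K, T) = 0xB; 0xE ⊕ 0xB = 0x5.
C4: T = 0xE, S = E(K, T) = 0xC; 0x2 ⊕ 0xC = 0xE.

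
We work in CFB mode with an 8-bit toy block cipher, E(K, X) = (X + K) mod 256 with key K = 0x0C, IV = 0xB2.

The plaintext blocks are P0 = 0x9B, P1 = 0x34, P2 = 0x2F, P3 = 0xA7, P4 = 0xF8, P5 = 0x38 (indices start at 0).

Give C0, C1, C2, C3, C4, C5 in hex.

C0 = 0x25, C1 = 0x05, C2 = 0x3E, C3 = 0xED, C4 = 0x01, C5 = 0x35

CFB encryption: C_i = P_i ⊕ E(K, C_{i−1}), with C_{−1} = IV.
C0: E(K, 0xB2) = 0xBE; 0x9B ⊕ 0xBE = 0x25.
C1: E(K, 0x25) = 0x31; 0x34 ⊕ 0x31 = 0x05.
C2: E(K, 0x05) = 0x11; 0x2F ⊕ 0x11 = 0x3E.
C3: E(K, 0x3E) = 0x4A; 0xA7 ⊕ 0x4A = 0xED.
C4: E(K, 0xED) = 0xF9; 0xF8 ⊕ 0xF9 = 0x01.
C5: E(K, 0x01) = 0x0D; 0x38 ⊕ 0x0D = 0x35.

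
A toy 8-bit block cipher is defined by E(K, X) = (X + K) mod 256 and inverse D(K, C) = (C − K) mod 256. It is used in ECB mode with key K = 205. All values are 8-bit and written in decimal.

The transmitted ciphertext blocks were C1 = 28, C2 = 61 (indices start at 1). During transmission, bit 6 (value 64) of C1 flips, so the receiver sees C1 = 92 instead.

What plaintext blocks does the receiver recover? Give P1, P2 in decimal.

ECB decryption: P_i = D(K, C_i).
Only C1 changed, to 92. In ECB, a change in C_i affects only P_i. Decrypting the received ciphertext:
P1: D(K, 92) = 143.
P2: D(K, 61) = 112.
Blocks that differ from the original plaintext: P1.

P1 = 143, P2 = 112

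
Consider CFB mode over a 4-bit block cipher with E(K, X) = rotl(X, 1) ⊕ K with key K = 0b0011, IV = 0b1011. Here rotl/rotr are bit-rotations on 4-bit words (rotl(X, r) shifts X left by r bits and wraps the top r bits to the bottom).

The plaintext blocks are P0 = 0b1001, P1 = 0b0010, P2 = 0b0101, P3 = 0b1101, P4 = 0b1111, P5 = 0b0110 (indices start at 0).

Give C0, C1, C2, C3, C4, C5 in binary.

C0 = 0b1101, C1 = 0b1010, C2 = 0b0011, C3 = 0b1000, C4 = 0b1101, C5 = 0b1110

CFB encryption: C_i = P_i ⊕ E(K, C_{i−1}), with C_{−1} = IV.
C0: E(K, 0b1011) = 0b0100; 0b1001 ⊕ 0b0100 = 0b1101.
C1: E(K, 0b1101) = 0b1000; 0b0010 ⊕ 0b1000 = 0b1010.
C2: E(K, 0b1010) = 0b0110; 0b0101 ⊕ 0b0110 = 0b0011.
C3: E(K, 0b0011) = 0b0101; 0b1101 ⊕ 0b0101 = 0b1000.
C4: E(K, 0b1000) = 0b0010; 0b1111 ⊕ 0b0010 = 0b1101.
C5: E(K, 0b1101) = 0b1000; 0b0110 ⊕ 0b1000 = 0b1110.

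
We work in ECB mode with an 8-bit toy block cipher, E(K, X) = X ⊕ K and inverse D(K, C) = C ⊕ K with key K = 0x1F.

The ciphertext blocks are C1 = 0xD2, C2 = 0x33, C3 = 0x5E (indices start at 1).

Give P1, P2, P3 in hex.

ECB decryption: P_i = D(K, C_i).
P1: D(K, 0xD2) = 0xCD.
P2: D(K, 0x33) = 0x2C.
P3: D(K, 0x5E) = 0x41.

P1 = 0xCD, P2 = 0x2C, P3 = 0x41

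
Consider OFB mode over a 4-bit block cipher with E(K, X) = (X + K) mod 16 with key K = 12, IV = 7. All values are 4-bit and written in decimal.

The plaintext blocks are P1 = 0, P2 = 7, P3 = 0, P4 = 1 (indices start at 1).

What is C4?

C4 = 6

OFB encryption: S_i = E(K, S_{i−1}) with S_{0} = IV; C_i = P_i ⊕ S_i.
C1: S = E(K, 7) = 3; 0 ⊕ 3 = 3.
C2: S = E(K, 3) = 15; 7 ⊕ 15 = 8.
C3: S = E(K, 15) = 11; 0 ⊕ 11 = 11.
C4: S = E(K, 11) = 7; 1 ⊕ 7 = 6.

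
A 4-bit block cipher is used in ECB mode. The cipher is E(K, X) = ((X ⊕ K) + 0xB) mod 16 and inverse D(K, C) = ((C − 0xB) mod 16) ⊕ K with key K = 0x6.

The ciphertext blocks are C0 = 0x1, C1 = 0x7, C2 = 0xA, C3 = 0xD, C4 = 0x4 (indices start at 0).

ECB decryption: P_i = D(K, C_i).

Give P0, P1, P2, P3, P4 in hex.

P0 = 0x0, P1 = 0xA, P2 = 0x9, P3 = 0x4, P4 = 0xF

P0: D(K, 0x1) = 0x0.
P1: D(K, 0x7) = 0xA.
P2: D(K, 0xA) = 0x9.
P3: D(K, 0xD) = 0x4.
P4: D(K, 0x4) = 0xF.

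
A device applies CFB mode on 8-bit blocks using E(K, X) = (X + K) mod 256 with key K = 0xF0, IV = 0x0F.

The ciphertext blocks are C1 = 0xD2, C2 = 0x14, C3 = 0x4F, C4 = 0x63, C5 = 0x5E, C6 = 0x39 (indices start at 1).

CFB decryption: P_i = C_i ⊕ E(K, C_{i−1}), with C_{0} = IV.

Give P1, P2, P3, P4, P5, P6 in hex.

P1 = 0x2D, P2 = 0xD6, P3 = 0x4B, P4 = 0x5C, P5 = 0x0D, P6 = 0x77

P1: E(K, 0x0F) = 0xFF; 0xD2 ⊕ 0xFF = 0x2D.
P2: E(K, 0xD2) = 0xC2; 0x14 ⊕ 0xC2 = 0xD6.
P3: E(K, 0x14) = 0x04; 0x4F ⊕ 0x04 = 0x4B.
P4: E(K, 0x4F) = 0x3F; 0x63 ⊕ 0x3F = 0x5C.
P5: E(K, 0x63) = 0x53; 0x5E ⊕ 0x53 = 0x0D.
P6: E(K, 0x5E) = 0x4E; 0x39 ⊕ 0x4E = 0x77.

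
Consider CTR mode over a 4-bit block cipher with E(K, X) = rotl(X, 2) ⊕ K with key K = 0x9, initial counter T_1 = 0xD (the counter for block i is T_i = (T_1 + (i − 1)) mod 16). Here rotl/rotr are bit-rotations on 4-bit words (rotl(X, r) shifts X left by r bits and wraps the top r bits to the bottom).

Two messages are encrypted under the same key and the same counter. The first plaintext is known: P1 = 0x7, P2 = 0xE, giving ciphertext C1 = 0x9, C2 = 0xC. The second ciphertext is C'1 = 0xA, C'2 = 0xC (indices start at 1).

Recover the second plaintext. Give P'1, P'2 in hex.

In CTR with a reused counter, both messages share the same keystream S_i, so C_i ⊕ C'_i = P_i ⊕ P'_i and thus P'_i = P_i ⊕ C_i ⊕ C'_i.
P'1: 0x7 ⊕ 0x9 ⊕ 0xA = 0x4.
P'2: 0xE ⊕ 0xC ⊕ 0xC = 0xE.

P'1 = 0x4, P'2 = 0xE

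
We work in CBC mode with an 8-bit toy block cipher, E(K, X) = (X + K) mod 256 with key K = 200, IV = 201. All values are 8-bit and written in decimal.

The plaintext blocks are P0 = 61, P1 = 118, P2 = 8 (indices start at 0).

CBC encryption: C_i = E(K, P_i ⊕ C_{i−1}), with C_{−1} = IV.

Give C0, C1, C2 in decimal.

C0: P0 ⊕ 201 = 244; E(K, 244) = 188.
C1: P1 ⊕ 188 = 202; E(K, 202) = 146.
C2: P2 ⊕ 146 = 154; E(K, 154) = 98.

C0 = 188, C1 = 146, C2 = 98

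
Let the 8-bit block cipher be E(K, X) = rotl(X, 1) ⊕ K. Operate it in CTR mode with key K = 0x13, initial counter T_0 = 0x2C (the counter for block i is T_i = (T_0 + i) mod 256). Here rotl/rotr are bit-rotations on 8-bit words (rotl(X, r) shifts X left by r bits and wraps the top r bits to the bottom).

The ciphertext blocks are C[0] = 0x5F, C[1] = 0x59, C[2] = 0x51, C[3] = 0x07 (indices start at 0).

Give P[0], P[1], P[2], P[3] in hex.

CTR decryption: S_i = E(K, T_i) where T_i is the counter for block i; P_i = C_i ⊕ S_i.
P[0]: T = 0x2C, S = E(K, T) = 0x4B; 0x5F ⊕ 0x4B = 0x14.
P[1]: T = 0x2D, S = E(K, T) = 0x49; 0x59 ⊕ 0x49 = 0x10.
P[2]: T = 0x2E, S = E(K, T) = 0x4F; 0x51 ⊕ 0x4F = 0x1E.
P[3]: T = 0x2F, S = E(K, T) = 0x4D; 0x07 ⊕ 0x4D = 0x4A.

P[0] = 0x14, P[1] = 0x10, P[2] = 0x1E, P[3] = 0x4A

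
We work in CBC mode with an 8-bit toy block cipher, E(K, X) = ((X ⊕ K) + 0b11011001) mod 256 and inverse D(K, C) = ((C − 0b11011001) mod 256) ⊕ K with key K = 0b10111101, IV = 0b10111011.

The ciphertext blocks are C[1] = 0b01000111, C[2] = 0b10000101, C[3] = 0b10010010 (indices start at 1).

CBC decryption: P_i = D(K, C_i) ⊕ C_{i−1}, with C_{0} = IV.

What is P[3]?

P[3]: D(K, 0b10010010) = 0b00000100; 0b00000100 ⊕ 0b10000101 = 0b10000001.

P[3] = 0b10000001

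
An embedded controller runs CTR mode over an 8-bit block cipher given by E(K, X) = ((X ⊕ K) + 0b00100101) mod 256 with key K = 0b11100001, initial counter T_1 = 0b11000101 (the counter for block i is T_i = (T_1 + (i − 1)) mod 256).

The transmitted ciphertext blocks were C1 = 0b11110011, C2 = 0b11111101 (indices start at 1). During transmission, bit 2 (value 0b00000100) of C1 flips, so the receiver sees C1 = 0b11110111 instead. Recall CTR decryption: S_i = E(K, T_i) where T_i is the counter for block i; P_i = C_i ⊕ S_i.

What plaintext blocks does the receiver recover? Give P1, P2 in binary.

Only C1 changed, to 0b11110111. In CTR, a change in C_i flips the same bit in P_i only; the keystream is unaffected. Decrypting the received ciphertext:
P1: T = 0b11000101, S = E(K, T) = 0b01001001; 0b11110111 ⊕ 0b01001001 = 0b10111110.
P2: T = 0b11000110, S = E(K, T) = 0b01001100; 0b11111101 ⊕ 0b01001100 = 0b10110001.
Blocks that differ from the original plaintext: P1.

P1 = 0b10111110, P2 = 0b10110001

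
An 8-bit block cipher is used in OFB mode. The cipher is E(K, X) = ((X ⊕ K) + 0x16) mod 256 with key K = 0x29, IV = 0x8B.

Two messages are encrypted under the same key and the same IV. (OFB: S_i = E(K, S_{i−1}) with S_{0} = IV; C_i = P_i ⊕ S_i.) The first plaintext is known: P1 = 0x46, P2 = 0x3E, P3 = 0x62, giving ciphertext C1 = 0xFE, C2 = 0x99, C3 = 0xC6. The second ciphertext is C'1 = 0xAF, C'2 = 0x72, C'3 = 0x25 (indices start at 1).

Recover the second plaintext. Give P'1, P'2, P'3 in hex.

In OFB with a reused IV, both messages share the same keystream S_i, so C_i ⊕ C'_i = P_i ⊕ P'_i and thus P'_i = P_i ⊕ C_i ⊕ C'_i.
P'1: 0x46 ⊕ 0xFE ⊕ 0xAF = 0x17.
P'2: 0x3E ⊕ 0x99 ⊕ 0x72 = 0xD5.
P'3: 0x62 ⊕ 0xC6 ⊕ 0x25 = 0x81.

P'1 = 0x17, P'2 = 0xD5, P'3 = 0x81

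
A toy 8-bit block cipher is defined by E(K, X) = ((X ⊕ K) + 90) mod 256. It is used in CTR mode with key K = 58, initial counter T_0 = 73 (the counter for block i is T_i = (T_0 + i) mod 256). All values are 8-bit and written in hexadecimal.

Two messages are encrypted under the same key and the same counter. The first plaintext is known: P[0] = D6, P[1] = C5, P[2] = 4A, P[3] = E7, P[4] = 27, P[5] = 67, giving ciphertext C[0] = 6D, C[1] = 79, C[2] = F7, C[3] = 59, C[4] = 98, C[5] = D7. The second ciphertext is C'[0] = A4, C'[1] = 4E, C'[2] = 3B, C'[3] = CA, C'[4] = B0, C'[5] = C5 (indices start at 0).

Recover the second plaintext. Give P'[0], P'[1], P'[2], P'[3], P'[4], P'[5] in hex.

In CTR with a reused counter, both messages share the same keystream S_i, so C_i ⊕ C'_i = P_i ⊕ P'_i and thus P'_i = P_i ⊕ C_i ⊕ C'_i.
P'[0]: D6 ⊕ 6D ⊕ A4 = 1F.
P'[1]: C5 ⊕ 79 ⊕ 4E = F2.
P'[2]: 4A ⊕ F7 ⊕ 3B = 86.
P'[3]: E7 ⊕ 59 ⊕ CA = 74.
P'[4]: 27 ⊕ 98 ⊕ B0 = 0F.
P'[5]: 67 ⊕ D7 ⊕ C5 = 75.

P'[0] = 1F, P'[1] = F2, P'[2] = 86, P'[3] = 74, P'[4] = 0F, P'[5] = 75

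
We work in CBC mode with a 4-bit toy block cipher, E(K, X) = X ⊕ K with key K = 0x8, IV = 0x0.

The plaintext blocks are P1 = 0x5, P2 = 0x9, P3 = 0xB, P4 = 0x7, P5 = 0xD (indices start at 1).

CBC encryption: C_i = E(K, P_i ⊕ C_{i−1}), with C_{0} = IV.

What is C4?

C1: P1 ⊕ 0x0 = 0x5; E(K, 0x5) = 0xD.
C2: P2 ⊕ 0xD = 0x4; E(K, 0x4) = 0xC.
C3: P3 ⊕ 0xC = 0x7; E(K, 0x7) = 0xF.
C4: P4 ⊕ 0xF = 0x8; E(K, 0x8) = 0x0.

C4 = 0x0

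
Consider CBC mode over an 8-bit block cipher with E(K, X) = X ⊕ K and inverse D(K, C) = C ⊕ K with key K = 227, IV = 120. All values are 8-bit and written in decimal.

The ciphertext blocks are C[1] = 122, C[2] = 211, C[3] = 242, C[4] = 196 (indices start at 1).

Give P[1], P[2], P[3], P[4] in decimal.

P[1] = 225, P[2] = 74, P[3] = 194, P[4] = 213

CBC decryption: P_i = D(K, C_i) ⊕ C_{i−1}, with C_{0} = IV.
P[1]: D(K, 122) = 153; 153 ⊕ 120 = 225.
P[2]: D(K, 211) = 48; 48 ⊕ 122 = 74.
P[3]: D(K, 242) = 17; 17 ⊕ 211 = 194.
P[4]: D(K, 196) = 39; 39 ⊕ 242 = 213.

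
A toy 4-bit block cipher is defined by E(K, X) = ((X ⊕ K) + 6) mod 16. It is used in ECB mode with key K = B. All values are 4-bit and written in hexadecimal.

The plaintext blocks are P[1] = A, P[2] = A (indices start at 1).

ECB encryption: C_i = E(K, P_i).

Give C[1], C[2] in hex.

C[1]: E(K, A) = 7.
C[2]: E(K, A) = 7.

C[1] = 7, C[2] = 7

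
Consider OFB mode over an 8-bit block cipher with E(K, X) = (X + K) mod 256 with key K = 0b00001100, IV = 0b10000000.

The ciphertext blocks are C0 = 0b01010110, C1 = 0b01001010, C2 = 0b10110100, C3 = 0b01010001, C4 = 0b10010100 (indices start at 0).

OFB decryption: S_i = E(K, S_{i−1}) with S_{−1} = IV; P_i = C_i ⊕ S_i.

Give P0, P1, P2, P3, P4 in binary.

P0: S = E(K, 0b10000000) = 0b10001100; 0b01010110 ⊕ 0b10001100 = 0b11011010.
P1: S = E(K, 0b10001100) = 0b10011000; 0b01001010 ⊕ 0b10011000 = 0b11010010.
P2: S = E(K, 0b10011000) = 0b10100100; 0b10110100 ⊕ 0b10100100 = 0b00010000.
P3: S = E(K, 0b10100100) = 0b10110000; 0b01010001 ⊕ 0b10110000 = 0b11100001.
P4: S = E(K, 0b10110000) = 0b10111100; 0b10010100 ⊕ 0b10111100 = 0b00101000.

P0 = 0b11011010, P1 = 0b11010010, P2 = 0b00010000, P3 = 0b11100001, P4 = 0b00101000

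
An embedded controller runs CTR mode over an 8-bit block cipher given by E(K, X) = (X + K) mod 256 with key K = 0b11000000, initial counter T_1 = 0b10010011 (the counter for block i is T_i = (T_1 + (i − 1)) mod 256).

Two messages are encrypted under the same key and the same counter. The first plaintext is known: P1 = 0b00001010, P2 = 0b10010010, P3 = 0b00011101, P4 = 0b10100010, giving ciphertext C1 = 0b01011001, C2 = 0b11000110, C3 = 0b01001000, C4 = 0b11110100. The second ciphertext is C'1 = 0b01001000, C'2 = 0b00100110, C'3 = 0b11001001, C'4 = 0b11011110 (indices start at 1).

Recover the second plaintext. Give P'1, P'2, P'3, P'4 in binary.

In CTR with a reused counter, both messages share the same keystream S_i, so C_i ⊕ C'_i = P_i ⊕ P'_i and thus P'_i = P_i ⊕ C_i ⊕ C'_i.
P'1: 0b00001010 ⊕ 0b01011001 ⊕ 0b01001000 = 0b00011011.
P'2: 0b10010010 ⊕ 0b11000110 ⊕ 0b00100110 = 0b01110010.
P'3: 0b00011101 ⊕ 0b01001000 ⊕ 0b11001001 = 0b10011100.
P'4: 0b10100010 ⊕ 0b11110100 ⊕ 0b11011110 = 0b10001000.

P'1 = 0b00011011, P'2 = 0b01110010, P'3 = 0b10011100, P'4 = 0b10001000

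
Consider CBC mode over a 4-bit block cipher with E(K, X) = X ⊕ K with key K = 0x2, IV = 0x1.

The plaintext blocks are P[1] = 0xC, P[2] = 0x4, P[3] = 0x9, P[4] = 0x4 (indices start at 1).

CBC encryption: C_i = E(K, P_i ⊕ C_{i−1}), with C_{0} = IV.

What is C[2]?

C[2] = 0x9

C[1]: P[1] ⊕ 0x1 = 0xD; E(K, 0xD) = 0xF.
C[2]: P[2] ⊕ 0xF = 0xB; E(K, 0xB) = 0x9.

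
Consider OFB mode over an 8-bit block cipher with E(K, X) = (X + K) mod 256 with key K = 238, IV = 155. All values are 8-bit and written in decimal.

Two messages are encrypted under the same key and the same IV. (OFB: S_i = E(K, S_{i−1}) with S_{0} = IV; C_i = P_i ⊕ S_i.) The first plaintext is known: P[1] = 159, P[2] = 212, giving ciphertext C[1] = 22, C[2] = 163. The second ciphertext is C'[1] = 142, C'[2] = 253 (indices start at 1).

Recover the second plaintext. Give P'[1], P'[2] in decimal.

P'[1] = 7, P'[2] = 138

In OFB with a reused IV, both messages share the same keystream S_i, so C_i ⊕ C'_i = P_i ⊕ P'_i and thus P'_i = P_i ⊕ C_i ⊕ C'_i.
P'[1]: 159 ⊕ 22 ⊕ 142 = 7.
P'[2]: 212 ⊕ 163 ⊕ 253 = 138.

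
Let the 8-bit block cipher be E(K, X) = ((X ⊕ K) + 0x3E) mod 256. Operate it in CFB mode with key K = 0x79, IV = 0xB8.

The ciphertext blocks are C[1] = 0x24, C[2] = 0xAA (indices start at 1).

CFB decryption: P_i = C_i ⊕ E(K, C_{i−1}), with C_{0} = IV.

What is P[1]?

P[1]: E(K, 0xB8) = 0xFF; 0x24 ⊕ 0xFF = 0xDB.

P[1] = 0xDB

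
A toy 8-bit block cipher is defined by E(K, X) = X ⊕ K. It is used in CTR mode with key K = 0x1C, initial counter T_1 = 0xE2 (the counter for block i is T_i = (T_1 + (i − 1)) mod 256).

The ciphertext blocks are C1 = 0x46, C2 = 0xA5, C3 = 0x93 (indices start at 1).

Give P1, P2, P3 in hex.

CTR decryption: S_i = E(K, T_i) where T_i is the counter for block i; P_i = C_i ⊕ S_i.
P1: T = 0xE2, S = E(K, T) = 0xFE; 0x46 ⊕ 0xFE = 0xB8.
P2: T = 0xE3, S = E(K, T) = 0xFF; 0xA5 ⊕ 0xFF = 0x5A.
P3: T = 0xE4, S = E(K, T) = 0xF8; 0x93 ⊕ 0xF8 = 0x6B.

P1 = 0xB8, P2 = 0x5A, P3 = 0x6B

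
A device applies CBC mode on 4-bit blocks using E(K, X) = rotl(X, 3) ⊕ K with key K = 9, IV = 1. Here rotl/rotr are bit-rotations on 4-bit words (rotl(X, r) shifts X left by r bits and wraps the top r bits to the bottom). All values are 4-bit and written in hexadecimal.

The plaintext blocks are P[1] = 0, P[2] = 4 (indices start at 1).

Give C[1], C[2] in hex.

C[1] = 1, C[2] = 3

CBC encryption: C_i = E(K, P_i ⊕ C_{i−1}), with C_{0} = IV.
C[1]: P[1] ⊕ 1 = 1; E(K, 1) = 1.
C[2]: P[2] ⊕ 1 = 5; E(K, 5) = 3.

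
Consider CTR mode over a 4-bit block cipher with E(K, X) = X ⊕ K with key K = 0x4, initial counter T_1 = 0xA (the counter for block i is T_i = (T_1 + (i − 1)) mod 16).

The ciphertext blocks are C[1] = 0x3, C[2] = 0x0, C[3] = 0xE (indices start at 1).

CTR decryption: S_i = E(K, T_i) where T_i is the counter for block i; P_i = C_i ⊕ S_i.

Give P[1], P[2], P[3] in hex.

P[1] = 0xD, P[2] = 0xF, P[3] = 0x6

P[1]: T = 0xA, S = E(K, T) = 0xE; 0x3 ⊕ 0xE = 0xD.
P[2]: T = 0xB, S = E(K, T) = 0xF; 0x0 ⊕ 0xF = 0xF.
P[3]: T = 0xC, S = E(K, T) = 0x8; 0xE ⊕ 0x8 = 0x6.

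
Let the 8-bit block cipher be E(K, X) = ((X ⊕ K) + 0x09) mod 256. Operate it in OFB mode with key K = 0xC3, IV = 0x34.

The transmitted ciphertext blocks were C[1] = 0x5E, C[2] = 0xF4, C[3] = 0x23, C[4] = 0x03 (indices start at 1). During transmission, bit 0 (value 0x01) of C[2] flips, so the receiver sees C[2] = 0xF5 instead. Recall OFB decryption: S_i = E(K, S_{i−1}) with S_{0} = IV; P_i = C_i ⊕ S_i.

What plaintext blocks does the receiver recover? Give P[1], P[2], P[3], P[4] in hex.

P[1] = 0x5E, P[2] = 0x39, P[3] = 0x3B, P[4] = 0xE7

Only C[2] changed, to 0xF5. In OFB, a change in C_i flips the same bit in P_i only; the keystream is unaffected. Decrypting the received ciphertext:
P[1]: S = E(K, 0x34) = 0x00; 0x5E ⊕ 0x00 = 0x5E.
P[2]: S = E(K, 0x00) = 0xCC; 0xF5 ⊕ 0xCC = 0x39.
P[3]: S = E(K, 0xCC) = 0x18; 0x23 ⊕ 0x18 = 0x3B.
P[4]: S = E(K, 0x18) = 0xE4; 0x03 ⊕ 0xE4 = 0xE7.
Blocks that differ from the original plaintext: P[2].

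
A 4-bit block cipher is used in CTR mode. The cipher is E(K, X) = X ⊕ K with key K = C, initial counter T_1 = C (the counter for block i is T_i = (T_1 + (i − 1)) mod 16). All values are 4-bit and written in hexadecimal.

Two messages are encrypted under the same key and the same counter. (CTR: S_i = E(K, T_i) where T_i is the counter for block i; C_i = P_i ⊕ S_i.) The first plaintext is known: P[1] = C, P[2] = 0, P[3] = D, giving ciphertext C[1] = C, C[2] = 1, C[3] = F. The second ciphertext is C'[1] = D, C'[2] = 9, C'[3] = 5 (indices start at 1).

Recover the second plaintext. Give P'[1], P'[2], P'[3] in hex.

In CTR with a reused counter, both messages share the same keystream S_i, so C_i ⊕ C'_i = P_i ⊕ P'_i and thus P'_i = P_i ⊕ C_i ⊕ C'_i.
P'[1]: C ⊕ C ⊕ D = D.
P'[2]: 0 ⊕ 1 ⊕ 9 = 8.
P'[3]: D ⊕ F ⊕ 5 = 7.

P'[1] = D, P'[2] = 8, P'[3] = 7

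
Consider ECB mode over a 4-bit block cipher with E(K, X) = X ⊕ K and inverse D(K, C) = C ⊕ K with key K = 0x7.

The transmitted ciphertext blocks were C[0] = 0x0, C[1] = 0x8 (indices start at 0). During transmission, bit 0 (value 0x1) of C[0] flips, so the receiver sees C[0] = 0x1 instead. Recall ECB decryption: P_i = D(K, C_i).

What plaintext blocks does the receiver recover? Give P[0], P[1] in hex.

Only C[0] changed, to 0x1. In ECB, a change in C_i affects only P_i. Decrypting the received ciphertext:
P[0]: D(K, 0x1) = 0x6.
P[1]: D(K, 0x8) = 0xF.
Blocks that differ from the original plaintext: P[0].

P[0] = 0x6, P[1] = 0xF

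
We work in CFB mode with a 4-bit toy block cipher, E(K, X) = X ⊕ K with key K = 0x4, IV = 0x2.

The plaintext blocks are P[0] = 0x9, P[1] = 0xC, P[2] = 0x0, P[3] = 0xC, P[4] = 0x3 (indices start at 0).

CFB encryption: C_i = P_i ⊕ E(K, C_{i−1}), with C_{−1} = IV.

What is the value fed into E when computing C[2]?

C[0]: E(K, 0x2) = 0x6; 0x9 ⊕ 0x6 = 0xF.
C[1]: E(K, 0xF) = 0xB; 0xC ⊕ 0xB = 0x7.
C[2]: E(K, 0x7) = 0x3; 0x0 ⊕ 0x3 = 0x3.
So the input to E for block [2] is 0x7.

0x7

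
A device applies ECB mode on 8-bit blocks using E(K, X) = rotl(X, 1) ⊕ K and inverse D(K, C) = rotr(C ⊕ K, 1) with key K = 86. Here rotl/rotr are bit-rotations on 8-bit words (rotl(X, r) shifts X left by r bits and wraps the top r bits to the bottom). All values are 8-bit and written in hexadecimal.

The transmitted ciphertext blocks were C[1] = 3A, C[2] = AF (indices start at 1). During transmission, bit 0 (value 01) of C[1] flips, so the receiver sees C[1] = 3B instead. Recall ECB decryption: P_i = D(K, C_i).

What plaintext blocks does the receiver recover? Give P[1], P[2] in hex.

P[1] = DE, P[2] = 94

Only C[1] changed, to 3B. In ECB, a change in C_i affects only P_i. Decrypting the received ciphertext:
P[1]: D(K, 3B) = DE.
P[2]: D(K, AF) = 94.
Blocks that differ from the original plaintext: P[1].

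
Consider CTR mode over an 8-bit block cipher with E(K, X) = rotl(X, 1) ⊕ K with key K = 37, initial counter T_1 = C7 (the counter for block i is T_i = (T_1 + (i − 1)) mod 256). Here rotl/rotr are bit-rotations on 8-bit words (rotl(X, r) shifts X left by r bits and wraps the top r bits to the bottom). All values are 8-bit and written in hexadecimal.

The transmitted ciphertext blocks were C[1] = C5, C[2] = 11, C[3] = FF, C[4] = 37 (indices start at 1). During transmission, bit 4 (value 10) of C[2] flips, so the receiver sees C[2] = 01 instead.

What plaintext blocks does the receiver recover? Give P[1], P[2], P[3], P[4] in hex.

CTR decryption: S_i = E(K, T_i) where T_i is the counter for block i; P_i = C_i ⊕ S_i.
Only C[2] changed, to 01. In CTR, a change in C_i flips the same bit in P_i only; the keystream is unaffected. Decrypting the received ciphertext:
P[1]: T = C7, S = E(K, T) = B8; C5 ⊕ B8 = 7D.
P[2]: T = C8, S = E(K, T) = A6; 01 ⊕ A6 = A7.
P[3]: T = C9, S = E(K, T) = A4; FF ⊕ A4 = 5B.
P[4]: T = CA, S = E(K, T) = A2; 37 ⊕ A2 = 95.
Blocks that differ from the original plaintext: P[2].

P[1] = 7D, P[2] = A7, P[3] = 5B, P[4] = 95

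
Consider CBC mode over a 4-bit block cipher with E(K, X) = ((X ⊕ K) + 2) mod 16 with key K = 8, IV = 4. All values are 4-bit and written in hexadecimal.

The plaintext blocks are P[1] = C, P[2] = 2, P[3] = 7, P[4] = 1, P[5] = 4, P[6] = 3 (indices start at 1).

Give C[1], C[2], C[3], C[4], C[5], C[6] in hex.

C[1] = 2, C[2] = A, C[3] = 7, C[4] = 0, C[5] = E, C[6] = 7

CBC encryption: C_i = E(K, P_i ⊕ C_{i−1}), with C_{0} = IV.
C[1]: P[1] ⊕ 4 = 8; E(K, 8) = 2.
C[2]: P[2] ⊕ 2 = 0; E(K, 0) = A.
C[3]: P[3] ⊕ A = D; E(K, D) = 7.
C[4]: P[4] ⊕ 7 = 6; E(K, 6) = 0.
C[5]: P[5] ⊕ 0 = 4; E(K, 4) = E.
C[6]: P[6] ⊕ E = D; E(K, D) = 7.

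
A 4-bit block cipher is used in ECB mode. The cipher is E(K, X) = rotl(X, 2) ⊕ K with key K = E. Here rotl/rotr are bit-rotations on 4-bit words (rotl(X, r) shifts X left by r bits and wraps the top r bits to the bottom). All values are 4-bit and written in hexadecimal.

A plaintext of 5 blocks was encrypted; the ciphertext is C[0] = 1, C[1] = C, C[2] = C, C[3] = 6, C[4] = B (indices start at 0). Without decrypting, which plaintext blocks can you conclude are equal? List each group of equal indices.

P[1] = P[2]

ECB encrypts each block independently with the same key, so equal ciphertext blocks imply equal plaintext blocks.
C[1] = C[2] = C, so P[1] = P[2].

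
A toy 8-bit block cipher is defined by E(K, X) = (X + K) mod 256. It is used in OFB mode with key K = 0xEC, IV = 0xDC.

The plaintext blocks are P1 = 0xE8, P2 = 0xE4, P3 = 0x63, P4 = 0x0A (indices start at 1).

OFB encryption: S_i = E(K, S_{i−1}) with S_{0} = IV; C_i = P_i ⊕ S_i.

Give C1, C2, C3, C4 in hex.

C1: S = E(K, 0xDC) = 0xC8; 0xE8 ⊕ 0xC8 = 0x20.
C2: S = E(K, 0xC8) = 0xB4; 0xE4 ⊕ 0xB4 = 0x50.
C3: S = E(K, 0xB4) = 0xA0; 0x63 ⊕ 0xA0 = 0xC3.
C4: S = E(K, 0xA0) = 0x8C; 0x0A ⊕ 0x8C = 0x86.

C1 = 0x20, C2 = 0x50, C3 = 0xC3, C4 = 0x86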